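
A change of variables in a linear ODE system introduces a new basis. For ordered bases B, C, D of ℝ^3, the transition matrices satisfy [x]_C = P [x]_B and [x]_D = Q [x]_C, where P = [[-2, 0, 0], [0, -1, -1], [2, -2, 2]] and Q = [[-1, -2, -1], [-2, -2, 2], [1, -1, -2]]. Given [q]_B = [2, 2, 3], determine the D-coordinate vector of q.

Composing the changes, [q]_D = Q P [q]_B.
Q P = [[0, 4, 0], [8, -2, 6], [-6, 5, -3]]; applying this to [2, 2, 3] gives [8, 30, -11].

[8, 30, -11]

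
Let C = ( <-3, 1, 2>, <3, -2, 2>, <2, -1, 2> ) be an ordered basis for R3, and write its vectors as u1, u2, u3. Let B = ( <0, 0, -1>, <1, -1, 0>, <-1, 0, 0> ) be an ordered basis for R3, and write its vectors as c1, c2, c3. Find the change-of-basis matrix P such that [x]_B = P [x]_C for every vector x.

[[-2, -2, -2], [-1, 2, 1], [2, -1, -1]]

Take x = uj: its C-coordinates are the j-th standard unit vector, so P e_j — column j of P — equals [uj]_B.
u1 = -2c1 - c2 + 2c3, giving column 1 = <-2, -1, 2>; repeating for each j gives P = [[-2, -2, -2], [-1, 2, 1], [2, -1, -1]].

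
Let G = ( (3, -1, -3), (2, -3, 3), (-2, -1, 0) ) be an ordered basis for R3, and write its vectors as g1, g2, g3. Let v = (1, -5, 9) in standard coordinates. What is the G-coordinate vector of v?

We seek scalars with c_1 g1 + ... + c_3 g3 = v; equivalently solve M c = v where the columns of M are g1, ..., g3.
Row-reducing the augmented matrix [M | v] gives c = (-1, 2, 0).
Check: -g1 + 2g2 + 0·g3 = (1, -5, 9).

(-1, 2, 0)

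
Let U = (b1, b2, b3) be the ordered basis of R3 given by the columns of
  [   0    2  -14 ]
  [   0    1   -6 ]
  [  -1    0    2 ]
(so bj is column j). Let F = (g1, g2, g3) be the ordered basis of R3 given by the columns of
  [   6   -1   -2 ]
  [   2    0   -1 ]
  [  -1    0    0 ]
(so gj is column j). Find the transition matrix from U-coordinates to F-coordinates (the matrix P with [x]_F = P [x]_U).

Take x = bj: its U-coordinates are the j-th standard unit vector, so P e_j — column j of P — equals [bj]_F.
b1 = g1 + 2g2 + 2g3, giving column 1 = (1, 2, 2); repeating for each j gives P = [[1, 0, -2], [2, 0, -2], [2, -1, 2]].

[[1, 0, -2], [2, 0, -2], [2, -1, 2]]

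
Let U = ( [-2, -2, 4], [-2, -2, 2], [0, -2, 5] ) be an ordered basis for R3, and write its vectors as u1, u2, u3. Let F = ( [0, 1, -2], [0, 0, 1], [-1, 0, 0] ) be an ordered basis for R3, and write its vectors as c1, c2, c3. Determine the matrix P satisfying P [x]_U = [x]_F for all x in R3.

Column j of P is [uj]_F, since P maps U-coordinates to F-coordinates.
Expressing u1 in F: u1 = -2c1 + 0·c2 + 2c3, so column 1 of P is [-2, 0, 2].
Doing the same for each uj gives P = [[-2, -2, -2], [0, -2, 1], [2, 2, 0]].

[[-2, -2, -2], [0, -2, 1], [2, 2, 0]]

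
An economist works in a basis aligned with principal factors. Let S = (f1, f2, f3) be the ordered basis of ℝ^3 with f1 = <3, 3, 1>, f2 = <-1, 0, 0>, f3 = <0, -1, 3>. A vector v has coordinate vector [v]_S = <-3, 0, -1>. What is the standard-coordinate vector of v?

v = M [v]_S, where M has columns f1, ..., f3.
Carrying out the matrix-vector product, v = <-9, -8, -6>.

<-9, -8, -6>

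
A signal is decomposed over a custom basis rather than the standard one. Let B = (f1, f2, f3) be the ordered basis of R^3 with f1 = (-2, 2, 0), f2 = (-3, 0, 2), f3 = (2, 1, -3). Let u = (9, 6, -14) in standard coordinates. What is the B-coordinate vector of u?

Write u = c_1 f1 + ... + c_3 f3 and solve for the c_i.
Gaussian elimination on [M | u] yields c = (1, -1, 4).
Check: f1 - f2 + 4f3 = (9, 6, -14).

(1, -1, 4)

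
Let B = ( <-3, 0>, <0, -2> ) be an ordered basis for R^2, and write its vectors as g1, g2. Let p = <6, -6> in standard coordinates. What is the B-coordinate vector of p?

Write p = c_1 g1 + c_2 g2 and solve for the c_i.
System: -3c_1 + 0c_2 = 6, 0c_1 - 2c_2 = -6; solving gives c_1 = -2, c_2 = 3.
Check: -2g1 + 3g2 = <6, -6>.

<-2, 3>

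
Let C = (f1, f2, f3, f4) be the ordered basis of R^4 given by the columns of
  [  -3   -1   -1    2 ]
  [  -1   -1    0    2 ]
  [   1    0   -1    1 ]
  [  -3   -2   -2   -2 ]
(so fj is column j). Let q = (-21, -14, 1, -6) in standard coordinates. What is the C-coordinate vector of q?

We seek scalars with c_1 f1 + ... + c_4 f4 = q; equivalently solve M c = q where the columns of M are f1, ..., f4.
Gaussian elimination on [M | q] yields c = (4, 2, -1, -4).
Check: 4f1 + 2f2 - f3 - 4f4 = (-21, -14, 1, -6).

(4, 2, -1, -4)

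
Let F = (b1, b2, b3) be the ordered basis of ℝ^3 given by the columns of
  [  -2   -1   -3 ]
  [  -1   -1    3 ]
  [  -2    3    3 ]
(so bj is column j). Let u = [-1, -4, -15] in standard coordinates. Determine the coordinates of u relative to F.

[3, -2, -1]

Write u = c_1 b1 + ... + c_3 b3 and solve for the c_i.
Solving this 3x3 system gives c = (3, -2, -1).
Check: 3b1 - 2b2 - b3 = [-1, -4, -15].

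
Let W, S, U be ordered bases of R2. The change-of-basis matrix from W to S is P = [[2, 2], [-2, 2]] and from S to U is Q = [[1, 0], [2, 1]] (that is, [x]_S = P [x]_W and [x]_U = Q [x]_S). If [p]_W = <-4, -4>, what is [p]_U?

Composing the changes, [p]_U = Q P [p]_W.
Q P = [[2, 2], [2, 6]]; applying this to <-4, -4> gives <-16, -32>.

<-16, -32>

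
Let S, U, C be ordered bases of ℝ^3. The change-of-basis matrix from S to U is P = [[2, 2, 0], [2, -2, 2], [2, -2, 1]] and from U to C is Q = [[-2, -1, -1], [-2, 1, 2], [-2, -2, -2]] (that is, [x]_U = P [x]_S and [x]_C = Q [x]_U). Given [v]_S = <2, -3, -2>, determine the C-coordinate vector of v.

<-10, 26, -24>

Apply P to get U-coordinates <-2, 6, 8>, then Q to get C-coordinates.
The result is [v]_C = <-10, 26, -24>.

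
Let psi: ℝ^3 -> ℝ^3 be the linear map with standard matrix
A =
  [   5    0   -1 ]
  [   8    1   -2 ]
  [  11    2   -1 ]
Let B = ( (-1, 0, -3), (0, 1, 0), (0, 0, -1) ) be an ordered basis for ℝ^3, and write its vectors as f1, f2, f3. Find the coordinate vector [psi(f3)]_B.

Compute psi(f3) = A f3 = (1, 2, 1) in standard coordinates.
Then write this in B-coordinates: solve for y in y_1 f1 + ... + y_3 f3 = (1, 2, 1).
This gives y = (-1, 2, 2), which is column 3 of [psi]_B.

(-1, 2, 2)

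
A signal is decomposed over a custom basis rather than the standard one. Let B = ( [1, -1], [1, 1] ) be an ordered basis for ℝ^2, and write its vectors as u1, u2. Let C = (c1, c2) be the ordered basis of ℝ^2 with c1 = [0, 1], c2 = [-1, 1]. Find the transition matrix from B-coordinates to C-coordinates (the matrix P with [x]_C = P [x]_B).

Let M have columns uj and N have columns cj. Then for every x, N [x]_C = x = M [x]_B, so P = N^(-1) M.
Since det N = 1, N^(-1) has integer entries; multiplying gives P = [[0, 2], [-1, -1]].

[[0, 2], [-1, -1]]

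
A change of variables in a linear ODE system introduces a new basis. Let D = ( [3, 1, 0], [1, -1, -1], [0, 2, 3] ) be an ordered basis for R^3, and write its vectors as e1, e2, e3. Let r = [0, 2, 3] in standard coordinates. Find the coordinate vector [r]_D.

[0, 0, 1]

We seek scalars with c_1 e1 + ... + c_3 e3 = r; equivalently solve M c = r where the columns of M are e1, ..., e3.
Row-reducing the augmented matrix [M | r] gives c = (0, 0, 1).
Check: 0·e1 + 0·e2 + e3 = [0, 2, 3].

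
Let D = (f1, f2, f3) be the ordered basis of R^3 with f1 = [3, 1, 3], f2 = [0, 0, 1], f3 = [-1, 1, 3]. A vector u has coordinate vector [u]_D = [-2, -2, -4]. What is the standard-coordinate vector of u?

u = M [u]_D, where M has columns f1, ..., f3.
Carrying out the matrix-vector product, u = [-2, -6, -20].

[-2, -6, -20]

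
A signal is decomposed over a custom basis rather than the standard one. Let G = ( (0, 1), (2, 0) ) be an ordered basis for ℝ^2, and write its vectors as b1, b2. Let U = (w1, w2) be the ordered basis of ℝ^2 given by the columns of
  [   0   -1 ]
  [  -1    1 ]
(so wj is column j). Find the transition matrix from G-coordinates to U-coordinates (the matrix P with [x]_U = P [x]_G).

[[-1, -2], [0, -2]]

Column j of P is [bj]_U, since P maps G-coordinates to U-coordinates.
Expressing b1 in U: b1 = -w1 + 0·w2, so column 1 of P is (-1, 0).
Doing the same for each bj gives P = [[-1, -2], [0, -2]].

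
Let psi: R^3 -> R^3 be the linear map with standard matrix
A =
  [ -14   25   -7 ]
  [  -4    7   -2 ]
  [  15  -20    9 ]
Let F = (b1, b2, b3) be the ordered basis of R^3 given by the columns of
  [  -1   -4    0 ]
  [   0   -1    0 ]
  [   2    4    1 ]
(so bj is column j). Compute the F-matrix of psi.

[[0, 1, -1], [0, -1, 2], [3, -2, 3]]

With P the matrix whose columns are b1, ..., b3, [psi]_F = P^(-1) A P.
Column by column: psi(b1) = A b1 = <0, 0, 3>; its F-coordinates <0, 0, 3> give column 1.
Continuing for each basis vector yields [psi]_F = [[0, 1, -1], [0, -1, 2], [3, -2, 3]].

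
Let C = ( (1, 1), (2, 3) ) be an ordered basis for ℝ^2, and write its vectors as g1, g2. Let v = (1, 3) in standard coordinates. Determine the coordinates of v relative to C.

Write v = c_1 g1 + c_2 g2 and solve for the c_i.
System: c_1 + 2c_2 = 1, c_1 + 3c_2 = 3; solving gives c_1 = -3, c_2 = 2.
Check: -3g1 + 2g2 = (1, 3).

(-3, 2)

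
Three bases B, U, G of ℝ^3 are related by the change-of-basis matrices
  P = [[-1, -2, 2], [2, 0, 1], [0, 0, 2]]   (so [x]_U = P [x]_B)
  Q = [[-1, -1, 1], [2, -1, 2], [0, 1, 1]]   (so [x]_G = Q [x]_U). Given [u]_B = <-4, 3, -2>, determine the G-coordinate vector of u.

Composing the changes, [u]_G = Q P [u]_B.
Q P = [[-1, 2, -1], [-4, -4, 7], [2, 0, 3]]; applying this to <-4, 3, -2> gives <12, -10, -14>.

<12, -10, -14>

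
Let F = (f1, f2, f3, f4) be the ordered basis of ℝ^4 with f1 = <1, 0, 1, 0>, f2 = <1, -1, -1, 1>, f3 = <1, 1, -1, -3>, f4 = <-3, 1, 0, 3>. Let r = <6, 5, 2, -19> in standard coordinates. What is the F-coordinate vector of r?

<1, -4, 3, -2>

Write r = c_1 f1 + ... + c_4 f4 and solve for the c_i.
Gaussian elimination on [M | r] yields c = (1, -4, 3, -2).
Check: f1 - 4f2 + 3f3 - 2f4 = <6, 5, 2, -19>.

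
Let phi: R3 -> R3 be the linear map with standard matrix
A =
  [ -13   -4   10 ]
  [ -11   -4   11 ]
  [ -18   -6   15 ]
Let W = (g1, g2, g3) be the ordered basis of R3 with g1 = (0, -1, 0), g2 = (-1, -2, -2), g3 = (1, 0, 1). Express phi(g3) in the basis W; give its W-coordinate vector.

(0, 0, -3)

Column 3 of [phi]_W is the W-coordinate vector of phi(g3).
In standard coordinates phi(g3) = A g3 = (-3, 0, -3).
Converting to W: (-3, 0, -3) = 0·g1 + 0·g2 - 3g3, so the coordinate vector is (0, 0, -3).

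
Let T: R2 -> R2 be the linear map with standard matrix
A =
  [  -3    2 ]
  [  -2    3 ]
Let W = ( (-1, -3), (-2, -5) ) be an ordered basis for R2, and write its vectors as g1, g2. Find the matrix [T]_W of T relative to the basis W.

With P the matrix whose columns are g1, g2, [T]_W = P^(-1) A P.
Column by column: T(g1) = A g1 = (-3, -7); its W-coordinates (-1, 2) give column 1.
Continuing for each basis vector yields [T]_W = [[-1, 2], [2, 1]].

[[-1, 2], [2, 1]]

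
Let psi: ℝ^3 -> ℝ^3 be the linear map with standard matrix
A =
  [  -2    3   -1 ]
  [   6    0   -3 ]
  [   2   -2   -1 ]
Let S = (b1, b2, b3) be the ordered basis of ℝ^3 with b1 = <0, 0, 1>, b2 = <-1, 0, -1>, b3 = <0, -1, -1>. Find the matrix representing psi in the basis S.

With P the matrix whose columns are b1, ..., b3, [psi]_S = P^(-1) A P.
Column by column: psi(b1) = A b1 = <-1, -3, -1>; its S-coordinates <3, 1, 3> give column 1.
Continuing for each basis vector yields [psi]_S = [[3, -1, 2], [1, -3, 2], [3, 3, -3]].

[[3, -1, 2], [1, -3, 2], [3, 3, -3]]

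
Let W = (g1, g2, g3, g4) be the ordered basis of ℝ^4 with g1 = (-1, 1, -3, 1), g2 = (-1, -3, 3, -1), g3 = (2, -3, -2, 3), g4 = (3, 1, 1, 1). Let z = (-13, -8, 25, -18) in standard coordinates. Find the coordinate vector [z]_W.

(-3, 4, -3, -2)

[z]_W is the unique c with M c = z, where M has columns g1, ..., g4.
Solving this 4x4 system gives c = (-3, 4, -3, -2).
Check: -3g1 + 4g2 - 3g3 - 2g4 = (-13, -8, 25, -18).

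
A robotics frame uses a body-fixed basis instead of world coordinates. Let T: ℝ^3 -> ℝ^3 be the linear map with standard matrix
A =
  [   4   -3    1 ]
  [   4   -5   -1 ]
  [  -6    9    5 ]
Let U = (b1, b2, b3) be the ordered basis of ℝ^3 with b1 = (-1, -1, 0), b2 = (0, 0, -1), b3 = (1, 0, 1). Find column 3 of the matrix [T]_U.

(-3, 3, 2)

Compute T(b3) = A b3 = (5, 3, -1) in standard coordinates.
Then write this in U-coordinates: solve for y in y_1 b1 + ... + y_3 b3 = (5, 3, -1).
This gives y = (-3, 3, 2), which is column 3 of [T]_U.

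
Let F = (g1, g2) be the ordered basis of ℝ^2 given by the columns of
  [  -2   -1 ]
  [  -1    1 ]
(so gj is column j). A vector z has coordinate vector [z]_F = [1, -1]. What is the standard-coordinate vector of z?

[-1, -2]

The coordinates say z = g1 - g2; adding the scaled basis vectors gives [-1, -2].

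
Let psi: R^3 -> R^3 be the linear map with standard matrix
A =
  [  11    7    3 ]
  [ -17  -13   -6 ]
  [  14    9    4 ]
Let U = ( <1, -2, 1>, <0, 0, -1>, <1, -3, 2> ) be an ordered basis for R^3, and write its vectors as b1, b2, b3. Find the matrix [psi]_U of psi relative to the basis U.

[[3, -3, -2], [-3, 1, -1], [-3, 0, -2]]

The j-th column of [psi]_U is [psi(bj)]_U.
psi(b1) = A b1 = <0, 3, 0> = 3b1 - 3b2 - 3b3, so column 1 is <3, -3, -3>.
Repeating for b2, b3 and assembling the columns gives [[3, -3, -2], [-3, 1, -1], [-3, 0, -2]].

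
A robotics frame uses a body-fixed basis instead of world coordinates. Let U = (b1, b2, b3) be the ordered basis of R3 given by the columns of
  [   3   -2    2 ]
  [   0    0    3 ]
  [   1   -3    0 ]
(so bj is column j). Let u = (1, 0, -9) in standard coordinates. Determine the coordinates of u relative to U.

(3, 4, 0)

We seek scalars with c_1 b1 + ... + c_3 b3 = u; equivalently solve M c = u where the columns of M are b1, ..., b3.
Solving this 3x3 system gives c = (3, 4, 0).
Check: 3b1 + 4b2 + 0·b3 = (1, 0, -9).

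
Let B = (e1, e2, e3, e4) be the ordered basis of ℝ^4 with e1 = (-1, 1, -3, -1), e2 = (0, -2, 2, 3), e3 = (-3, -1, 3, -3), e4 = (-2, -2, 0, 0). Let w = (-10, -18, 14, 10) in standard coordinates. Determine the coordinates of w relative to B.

Write w = c_1 e1 + ... + c_4 e4 and solve for the c_i.
Solving this 4x4 system gives c = (-1, 4, 1, 4).
Check: -e1 + 4e2 + e3 + 4e4 = (-10, -18, 14, 10).

(-1, 4, 1, 4)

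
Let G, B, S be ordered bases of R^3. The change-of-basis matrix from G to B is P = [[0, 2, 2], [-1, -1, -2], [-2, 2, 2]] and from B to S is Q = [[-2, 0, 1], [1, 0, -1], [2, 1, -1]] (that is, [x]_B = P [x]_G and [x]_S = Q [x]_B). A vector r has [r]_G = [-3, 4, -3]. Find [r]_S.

[4, -6, 1]

Apply P to get B-coordinates [2, 5, 8], then Q to get S-coordinates.
The result is [r]_S = [4, -6, 1].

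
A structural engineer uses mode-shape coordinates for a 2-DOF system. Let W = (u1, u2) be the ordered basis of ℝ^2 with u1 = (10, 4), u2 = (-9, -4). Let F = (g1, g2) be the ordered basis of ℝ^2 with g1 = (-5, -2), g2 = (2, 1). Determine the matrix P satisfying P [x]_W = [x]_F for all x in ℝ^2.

[[-2, 1], [0, -2]]

Take x = uj: its W-coordinates are the j-th standard unit vector, so P e_j — column j of P — equals [uj]_F.
u1 = -2g1 + 0·g2, giving column 1 = (-2, 0); repeating for each j gives P = [[-2, 1], [0, -2]].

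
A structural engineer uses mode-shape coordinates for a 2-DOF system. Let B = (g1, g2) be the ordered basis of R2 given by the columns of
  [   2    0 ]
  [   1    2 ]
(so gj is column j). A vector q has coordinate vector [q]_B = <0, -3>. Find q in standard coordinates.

<0, -6>

The coordinates say q = 0·g1 - 3g2; adding the scaled basis vectors gives <0, -6>.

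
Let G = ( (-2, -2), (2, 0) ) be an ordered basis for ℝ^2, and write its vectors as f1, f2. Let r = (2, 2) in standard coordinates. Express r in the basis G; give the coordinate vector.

(-1, 0)

We seek scalars with c_1 f1 + c_2 f2 = r; equivalently solve M c = r where the columns of M are f1, f2.
System: -2c_1 + 2c_2 = 2, -2c_1 + 0c_2 = 2; solving gives c_1 = -1, c_2 = 0.
Check: -f1 + 0·f2 = (2, 2).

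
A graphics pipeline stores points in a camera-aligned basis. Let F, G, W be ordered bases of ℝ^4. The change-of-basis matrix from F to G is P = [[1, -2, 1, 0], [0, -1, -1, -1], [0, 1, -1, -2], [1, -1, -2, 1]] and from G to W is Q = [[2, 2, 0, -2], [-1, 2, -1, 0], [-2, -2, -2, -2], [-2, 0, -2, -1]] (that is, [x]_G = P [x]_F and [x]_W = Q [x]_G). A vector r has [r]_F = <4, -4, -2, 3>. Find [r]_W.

<-4, 4, -40, -19>

Composing the changes, [r]_W = Q P [r]_F.
Q P = [[0, -4, 4, -4], [-1, -1, -2, 0], [-4, 6, 6, 4], [-3, 3, 2, 3]]; applying this to <4, -4, -2, 3> gives <-4, 4, -40, -19>.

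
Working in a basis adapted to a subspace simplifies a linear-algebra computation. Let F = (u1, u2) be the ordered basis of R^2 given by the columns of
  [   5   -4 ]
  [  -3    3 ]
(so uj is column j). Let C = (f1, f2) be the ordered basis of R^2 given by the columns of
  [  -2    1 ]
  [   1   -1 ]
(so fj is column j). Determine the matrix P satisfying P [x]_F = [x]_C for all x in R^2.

Column j of P is [uj]_C, since P maps F-coordinates to C-coordinates.
Expressing u1 in C: u1 = -2f1 + f2, so column 1 of P is (-2, 1).
Doing the same for each uj gives P = [[-2, 1], [1, -2]].

[[-2, 1], [1, -2]]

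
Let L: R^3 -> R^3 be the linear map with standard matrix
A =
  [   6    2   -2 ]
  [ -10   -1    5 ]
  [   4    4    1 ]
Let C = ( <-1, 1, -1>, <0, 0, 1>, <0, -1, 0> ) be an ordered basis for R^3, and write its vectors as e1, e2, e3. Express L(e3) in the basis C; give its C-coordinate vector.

Column 3 of [L]_C is the C-coordinate vector of L(e3).
In standard coordinates L(e3) = A e3 = <-2, 1, -4>.
Converting to C: <-2, 1, -4> = 2e1 - 2e2 + e3, so the coordinate vector is <2, -2, 1>.

<2, -2, 1>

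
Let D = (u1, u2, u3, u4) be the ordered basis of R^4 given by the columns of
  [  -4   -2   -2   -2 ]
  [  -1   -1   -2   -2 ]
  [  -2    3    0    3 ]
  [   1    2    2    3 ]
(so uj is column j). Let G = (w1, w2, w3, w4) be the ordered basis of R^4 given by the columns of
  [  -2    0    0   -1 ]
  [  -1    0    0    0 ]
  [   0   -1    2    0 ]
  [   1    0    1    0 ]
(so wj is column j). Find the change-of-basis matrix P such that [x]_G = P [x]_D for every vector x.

Column j of P is [uj]_G, since P maps D-coordinates to G-coordinates.
Expressing u1 in G: u1 = w1 + 2w2 + 0·w3 + 2w4, so column 1 of P is (1, 2, 0, 2).
Doing the same for each uj gives P = [[1, 1, 2, 2], [2, -1, 0, -1], [0, 1, 0, 1], [2, 0, -2, -2]].

[[1, 1, 2, 2], [2, -1, 0, -1], [0, 1, 0, 1], [2, 0, -2, -2]]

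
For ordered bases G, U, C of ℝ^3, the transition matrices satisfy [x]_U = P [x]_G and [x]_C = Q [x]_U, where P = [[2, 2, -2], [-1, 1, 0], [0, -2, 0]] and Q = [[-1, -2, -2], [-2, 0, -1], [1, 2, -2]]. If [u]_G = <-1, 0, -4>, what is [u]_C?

Composing the changes, [u]_C = Q P [u]_G.
Q P = [[0, 0, 2], [-4, -2, 4], [0, 8, -2]]; applying this to <-1, 0, -4> gives <-8, -12, 8>.

<-8, -12, 8>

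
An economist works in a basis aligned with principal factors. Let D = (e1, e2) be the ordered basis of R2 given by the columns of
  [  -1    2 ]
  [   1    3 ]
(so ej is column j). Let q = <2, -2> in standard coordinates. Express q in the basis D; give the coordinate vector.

<-2, 0>

[q]_D is the unique c with M c = q, where M has columns e1, e2.
System: -c_1 + 2c_2 = 2, c_1 + 3c_2 = -2; solving gives c_1 = -2, c_2 = 0.
Check: -2e1 + 0·e2 = <2, -2>.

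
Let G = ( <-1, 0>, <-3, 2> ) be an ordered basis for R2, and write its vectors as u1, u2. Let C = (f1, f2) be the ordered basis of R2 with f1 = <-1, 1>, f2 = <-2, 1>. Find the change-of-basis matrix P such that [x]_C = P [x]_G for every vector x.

[[-1, 1], [1, 1]]

Take x = uj: its G-coordinates are the j-th standard unit vector, so P e_j — column j of P — equals [uj]_C.
u1 = -f1 + f2, giving column 1 = <-1, 1>; repeating for each j gives P = [[-1, 1], [1, 1]].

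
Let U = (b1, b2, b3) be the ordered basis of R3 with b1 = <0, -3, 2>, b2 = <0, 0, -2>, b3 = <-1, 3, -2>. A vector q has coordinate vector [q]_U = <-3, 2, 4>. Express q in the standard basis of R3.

<-4, 21, -18>

q = M [q]_U, where M has columns b1, ..., b3.
Carrying out the matrix-vector product, q = <-4, 21, -18>.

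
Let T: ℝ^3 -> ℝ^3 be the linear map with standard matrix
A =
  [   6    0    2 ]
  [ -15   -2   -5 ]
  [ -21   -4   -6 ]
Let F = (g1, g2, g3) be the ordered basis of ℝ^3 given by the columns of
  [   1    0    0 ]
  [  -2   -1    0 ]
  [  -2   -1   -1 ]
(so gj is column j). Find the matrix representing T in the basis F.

Let P have columns g1, ..., g3. Then [T]_F = P^(-1) A P.
Here det P = 1, so P^(-1) is integer; computing A P first and then P^(-1)(A P) gives [[2, -2, -2], [-3, -3, -1], [0, -3, -1]].

[[2, -2, -2], [-3, -3, -1], [0, -3, -1]]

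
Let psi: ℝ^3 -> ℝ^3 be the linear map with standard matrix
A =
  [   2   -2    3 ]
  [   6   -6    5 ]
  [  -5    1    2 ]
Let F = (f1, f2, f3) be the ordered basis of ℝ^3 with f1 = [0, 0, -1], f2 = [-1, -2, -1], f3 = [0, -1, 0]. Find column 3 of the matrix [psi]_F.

Column 3 of [psi]_F is the F-coordinate vector of psi(f3).
In standard coordinates psi(f3) = A f3 = [2, 6, -1].
Converting to F: [2, 6, -1] = 3f1 - 2f2 - 2f3, so the coordinate vector is [3, -2, -2].

[3, -2, -2]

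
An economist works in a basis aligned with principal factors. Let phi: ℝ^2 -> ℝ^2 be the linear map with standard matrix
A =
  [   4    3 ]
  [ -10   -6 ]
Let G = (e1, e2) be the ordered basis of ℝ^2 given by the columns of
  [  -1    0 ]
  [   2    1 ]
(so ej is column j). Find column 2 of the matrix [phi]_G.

Compute phi(e2) = A e2 = [3, -6] in standard coordinates.
Then write this in G-coordinates: solve for y in y_1 e1 + y_2 e2 = [3, -6].
This gives y = [-3, 0], which is column 2 of [phi]_G.

[-3, 0]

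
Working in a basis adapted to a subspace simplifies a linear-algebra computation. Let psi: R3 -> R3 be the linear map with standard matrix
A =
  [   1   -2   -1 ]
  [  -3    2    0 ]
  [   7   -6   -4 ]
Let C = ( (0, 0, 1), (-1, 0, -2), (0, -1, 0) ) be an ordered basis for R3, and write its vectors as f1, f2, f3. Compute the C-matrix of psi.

[[-2, -1, 2], [1, -1, -2], [0, -3, 2]]

Let P have columns f1, ..., f3. Then [psi]_C = P^(-1) A P.
Here det P = 1, so P^(-1) is integer; computing A P first and then P^(-1)(A P) gives [[-2, -1, 2], [1, -1, -2], [0, -3, 2]].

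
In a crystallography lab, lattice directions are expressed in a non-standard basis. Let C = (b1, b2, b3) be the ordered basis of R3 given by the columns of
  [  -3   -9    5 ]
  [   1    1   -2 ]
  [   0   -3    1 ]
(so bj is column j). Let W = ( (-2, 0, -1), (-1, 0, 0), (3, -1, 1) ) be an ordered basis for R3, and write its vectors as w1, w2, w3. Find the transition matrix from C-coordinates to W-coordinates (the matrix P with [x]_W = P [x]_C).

[[-1, 2, 1], [2, 2, -1], [-1, -1, 2]]

Take x = bj: its C-coordinates are the j-th standard unit vector, so P e_j — column j of P — equals [bj]_W.
b1 = -w1 + 2w2 - w3, giving column 1 = (-1, 2, -1); repeating for each j gives P = [[-1, 2, 1], [2, 2, -1], [-1, -1, 2]].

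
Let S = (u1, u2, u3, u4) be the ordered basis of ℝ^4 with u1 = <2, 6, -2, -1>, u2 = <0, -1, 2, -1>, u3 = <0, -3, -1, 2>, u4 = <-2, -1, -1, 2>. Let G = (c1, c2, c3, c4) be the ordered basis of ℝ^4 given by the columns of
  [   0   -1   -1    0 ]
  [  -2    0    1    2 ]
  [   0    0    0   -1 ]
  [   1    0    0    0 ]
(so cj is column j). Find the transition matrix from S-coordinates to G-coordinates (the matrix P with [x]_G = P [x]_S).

[[-1, -1, 2, 2], [-2, -1, 1, 1], [0, 1, -1, 1], [2, -2, 1, 1]]

Column j of P is [uj]_G, since P maps S-coordinates to G-coordinates.
Expressing u1 in G: u1 = -c1 - 2c2 + 0·c3 + 2c4, so column 1 of P is <-1, -2, 0, 2>.
Doing the same for each uj gives P = [[-1, -1, 2, 2], [-2, -1, 1, 1], [0, 1, -1, 1], [2, -2, 1, 1]].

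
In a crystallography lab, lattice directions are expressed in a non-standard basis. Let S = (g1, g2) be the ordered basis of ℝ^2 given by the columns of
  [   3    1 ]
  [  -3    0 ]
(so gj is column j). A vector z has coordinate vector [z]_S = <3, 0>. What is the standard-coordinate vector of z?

By definition z = 3g1 + 0·g2.
Summing componentwise gives <9, -9>.

<9, -9>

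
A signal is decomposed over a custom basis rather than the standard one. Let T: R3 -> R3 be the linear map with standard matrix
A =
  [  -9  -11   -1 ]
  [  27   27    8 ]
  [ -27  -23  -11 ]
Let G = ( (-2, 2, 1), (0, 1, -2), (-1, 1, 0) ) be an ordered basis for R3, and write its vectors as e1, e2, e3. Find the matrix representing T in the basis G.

[[3, 3, 0], [3, 2, -2], [-1, 3, 2]]

Let P have columns e1, ..., e3. Then [T]_G = P^(-1) A P.
Here det P = 1, so P^(-1) is integer; computing A P first and then P^(-1)(A P) gives [[3, 3, 0], [3, 2, -2], [-1, 3, 2]].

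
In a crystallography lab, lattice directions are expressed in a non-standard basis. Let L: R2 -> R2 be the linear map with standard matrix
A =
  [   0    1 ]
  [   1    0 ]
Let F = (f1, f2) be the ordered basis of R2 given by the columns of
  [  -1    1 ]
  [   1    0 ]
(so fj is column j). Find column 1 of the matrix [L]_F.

[-1, 0]

Compute L(f1) = A f1 = [1, -1] in standard coordinates.
Then write this in F-coordinates: solve for y in y_1 f1 + y_2 f2 = [1, -1].
This gives y = [-1, 0], which is column 1 of [L]_F.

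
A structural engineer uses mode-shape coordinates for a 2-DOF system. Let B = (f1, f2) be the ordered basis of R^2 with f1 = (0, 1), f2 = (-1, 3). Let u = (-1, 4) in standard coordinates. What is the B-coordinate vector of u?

[u]_B is the unique c with M c = u, where M has columns f1, f2.
System: 0c_1 - c_2 = -1, c_1 + 3c_2 = 4; solving gives c_1 = 1, c_2 = 1.
Check: f1 + f2 = (-1, 4).

(1, 1)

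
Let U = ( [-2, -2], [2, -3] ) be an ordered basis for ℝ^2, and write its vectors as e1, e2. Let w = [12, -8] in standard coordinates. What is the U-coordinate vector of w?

[-2, 4]

[w]_U is the unique c with M c = w, where M has columns e1, e2.
System: -2c_1 + 2c_2 = 12, -2c_1 - 3c_2 = -8; solving gives c_1 = -2, c_2 = 4.
Check: -2e1 + 4e2 = [12, -8].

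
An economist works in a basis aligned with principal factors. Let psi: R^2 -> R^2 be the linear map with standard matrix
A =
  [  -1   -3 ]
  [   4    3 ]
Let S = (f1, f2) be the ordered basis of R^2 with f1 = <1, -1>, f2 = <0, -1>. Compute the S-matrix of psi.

[[2, 3], [-3, 0]]

Let P have columns f1, f2. Then [psi]_S = P^(-1) A P.
Here det P = -1, so P^(-1) is integer; computing A P first and then P^(-1)(A P) gives [[2, 3], [-3, 0]].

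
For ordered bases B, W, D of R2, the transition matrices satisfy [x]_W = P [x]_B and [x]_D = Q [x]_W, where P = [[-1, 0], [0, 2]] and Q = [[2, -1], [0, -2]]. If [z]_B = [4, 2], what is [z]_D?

[-12, -8]

First [z]_W = P [z]_B = [-4, 4].
Then [z]_D = Q [z]_W = [-12, -8].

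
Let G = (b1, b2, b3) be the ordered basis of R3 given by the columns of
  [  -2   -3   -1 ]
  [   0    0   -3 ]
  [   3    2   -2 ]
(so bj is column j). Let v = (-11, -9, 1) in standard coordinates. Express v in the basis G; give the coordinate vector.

[v]_G is the unique c with M c = v, where M has columns b1, ..., b3.
Solving this 3x3 system gives c = (1, 2, 3).
Check: b1 + 2b2 + 3b3 = (-11, -9, 1).

(1, 2, 3)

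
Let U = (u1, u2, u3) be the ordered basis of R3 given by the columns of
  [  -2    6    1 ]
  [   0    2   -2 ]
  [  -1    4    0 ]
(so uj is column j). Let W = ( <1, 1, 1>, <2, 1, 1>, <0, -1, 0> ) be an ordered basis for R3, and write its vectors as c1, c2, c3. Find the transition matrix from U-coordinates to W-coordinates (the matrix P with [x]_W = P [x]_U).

[[0, 2, -1], [-1, 2, 1], [-1, 2, 2]]

Take x = uj: its U-coordinates are the j-th standard unit vector, so P e_j — column j of P — equals [uj]_W.
u1 = 0·c1 - c2 - c3, giving column 1 = <0, -1, -1>; repeating for each j gives P = [[0, 2, -1], [-1, 2, 1], [-1, 2, 2]].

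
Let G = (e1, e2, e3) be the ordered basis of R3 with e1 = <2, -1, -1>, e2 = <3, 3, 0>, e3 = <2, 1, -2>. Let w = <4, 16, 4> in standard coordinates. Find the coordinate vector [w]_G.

<-4, 4, 0>

We seek scalars with c_1 e1 + ... + c_3 e3 = w; equivalently solve M c = w where the columns of M are e1, ..., e3.
Row-reducing the augmented matrix [M | w] gives c = (-4, 4, 0).
Check: -4e1 + 4e2 + 0·e3 = <4, 16, 4>.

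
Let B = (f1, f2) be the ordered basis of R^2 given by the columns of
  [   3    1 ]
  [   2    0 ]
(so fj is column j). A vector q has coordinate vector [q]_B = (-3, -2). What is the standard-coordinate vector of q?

(-11, -6)

q = M [q]_B, where M has columns f1, f2.
Carrying out the matrix-vector product, q = (-11, -6).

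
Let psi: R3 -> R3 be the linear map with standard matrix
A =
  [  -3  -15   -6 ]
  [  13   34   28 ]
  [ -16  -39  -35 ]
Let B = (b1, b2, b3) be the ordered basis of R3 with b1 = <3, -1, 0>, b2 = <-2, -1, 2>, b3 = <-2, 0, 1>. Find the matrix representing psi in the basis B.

[[-2, 3, -2], [-3, 1, 0], [-3, -1, -3]]

Let P have columns b1, ..., b3. Then [psi]_B = P^(-1) A P.
Here det P = -1, so P^(-1) is integer; computing A P first and then P^(-1)(A P) gives [[-2, 3, -2], [-3, 1, 0], [-3, -1, -3]].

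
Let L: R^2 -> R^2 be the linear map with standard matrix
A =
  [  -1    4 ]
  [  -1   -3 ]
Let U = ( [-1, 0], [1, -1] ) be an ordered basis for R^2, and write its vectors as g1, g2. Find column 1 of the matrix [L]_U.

[-2, -1]

Column 1 of [L]_U is the U-coordinate vector of L(g1).
In standard coordinates L(g1) = A g1 = [1, 1].
Converting to U: [1, 1] = -2g1 - g2, so the coordinate vector is [-2, -1].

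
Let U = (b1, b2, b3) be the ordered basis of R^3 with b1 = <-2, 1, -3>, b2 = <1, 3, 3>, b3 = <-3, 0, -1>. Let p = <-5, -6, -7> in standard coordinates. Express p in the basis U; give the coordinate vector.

Write p = c_1 b1 + ... + c_3 b3 and solve for the c_i.
Row-reducing the augmented matrix [M | p] gives c = (0, -2, 1).
Check: 0·b1 - 2b2 + b3 = <-5, -6, -7>.

<0, -2, 1>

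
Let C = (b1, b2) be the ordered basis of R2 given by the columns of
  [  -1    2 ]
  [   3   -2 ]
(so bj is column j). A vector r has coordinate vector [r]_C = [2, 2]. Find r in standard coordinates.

r = M [r]_C, where M has columns b1, b2.
Carrying out the matrix-vector product, r = [2, 2].

[2, 2]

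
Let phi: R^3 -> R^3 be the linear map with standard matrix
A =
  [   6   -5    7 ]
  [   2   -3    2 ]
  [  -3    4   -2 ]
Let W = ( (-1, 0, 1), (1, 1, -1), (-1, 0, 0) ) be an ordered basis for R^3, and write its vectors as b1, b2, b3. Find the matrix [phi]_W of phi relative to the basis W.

[[1, 0, 1], [0, -3, -2], [-2, 3, 3]]

With P the matrix whose columns are b1, ..., b3, [phi]_W = P^(-1) A P.
Column by column: phi(b1) = A b1 = (1, 0, 1); its W-coordinates (1, 0, -2) give column 1.
Continuing for each basis vector yields [phi]_W = [[1, 0, 1], [0, -3, -2], [-2, 3, 3]].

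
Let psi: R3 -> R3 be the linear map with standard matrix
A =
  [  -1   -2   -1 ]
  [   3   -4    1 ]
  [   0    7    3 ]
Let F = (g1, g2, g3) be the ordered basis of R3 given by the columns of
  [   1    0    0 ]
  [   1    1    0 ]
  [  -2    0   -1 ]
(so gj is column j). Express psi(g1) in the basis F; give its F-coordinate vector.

(-1, -2, 1)

Compute psi(g1) = A g1 = (-1, -3, 1) in standard coordinates.
Then write this in F-coordinates: solve for y in y_1 g1 + ... + y_3 g3 = (-1, -3, 1).
This gives y = (-1, -2, 1), which is column 1 of [psi]_F.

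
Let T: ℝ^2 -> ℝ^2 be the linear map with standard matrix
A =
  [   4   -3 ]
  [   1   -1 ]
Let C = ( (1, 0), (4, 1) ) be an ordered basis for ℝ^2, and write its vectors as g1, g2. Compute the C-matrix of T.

The j-th column of [T]_C is [T(gj)]_C.
T(g1) = A g1 = (4, 1) = 0·g1 + g2, so column 1 is (0, 1).
Repeating for g2 and assembling the columns gives [[0, 1], [1, 3]].

[[0, 1], [1, 3]]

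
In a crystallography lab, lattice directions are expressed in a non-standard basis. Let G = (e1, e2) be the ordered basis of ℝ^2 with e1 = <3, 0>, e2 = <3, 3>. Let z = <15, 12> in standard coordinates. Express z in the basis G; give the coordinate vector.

We seek scalars with c_1 e1 + c_2 e2 = z; equivalently solve M c = z where the columns of M are e1, e2.
System: 3c_1 + 3c_2 = 15, 0c_1 + 3c_2 = 12; solving gives c_1 = 1, c_2 = 4.
Check: e1 + 4e2 = <15, 12>.

<1, 4>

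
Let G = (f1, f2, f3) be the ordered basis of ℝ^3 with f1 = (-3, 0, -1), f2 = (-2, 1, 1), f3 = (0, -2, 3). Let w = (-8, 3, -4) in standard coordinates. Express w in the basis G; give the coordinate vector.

We seek scalars with c_1 f1 + ... + c_3 f3 = w; equivalently solve M c = w where the columns of M are f1, ..., f3.
Gaussian elimination on [M | w] yields c = (2, 1, -1).
Check: 2f1 + f2 - f3 = (-8, 3, -4).

(2, 1, -1)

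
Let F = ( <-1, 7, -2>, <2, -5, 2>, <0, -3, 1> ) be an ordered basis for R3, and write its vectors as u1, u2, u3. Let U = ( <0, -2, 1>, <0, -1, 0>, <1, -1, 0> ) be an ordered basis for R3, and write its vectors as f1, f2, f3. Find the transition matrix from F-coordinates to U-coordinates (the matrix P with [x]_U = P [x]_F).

Column j of P is [uj]_U, since P maps F-coordinates to U-coordinates.
Expressing u1 in U: u1 = -2f1 - 2f2 - f3, so column 1 of P is <-2, -2, -1>.
Doing the same for each uj gives P = [[-2, 2, 1], [-2, -1, 1], [-1, 2, 0]].

[[-2, 2, 1], [-2, -1, 1], [-1, 2, 0]]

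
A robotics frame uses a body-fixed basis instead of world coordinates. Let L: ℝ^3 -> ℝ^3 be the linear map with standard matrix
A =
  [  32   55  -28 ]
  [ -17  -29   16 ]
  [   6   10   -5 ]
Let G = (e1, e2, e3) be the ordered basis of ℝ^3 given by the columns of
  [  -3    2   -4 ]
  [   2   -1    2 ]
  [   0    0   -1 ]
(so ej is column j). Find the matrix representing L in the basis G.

[[0, -1, -2], [3, -1, 0], [-2, -2, -1]]

Let P have columns e1, ..., e3. Then [L]_G = P^(-1) A P.
Here det P = 1, so P^(-1) is integer; computing A P first and then P^(-1)(A P) gives [[0, -1, -2], [3, -1, 0], [-2, -2, -1]].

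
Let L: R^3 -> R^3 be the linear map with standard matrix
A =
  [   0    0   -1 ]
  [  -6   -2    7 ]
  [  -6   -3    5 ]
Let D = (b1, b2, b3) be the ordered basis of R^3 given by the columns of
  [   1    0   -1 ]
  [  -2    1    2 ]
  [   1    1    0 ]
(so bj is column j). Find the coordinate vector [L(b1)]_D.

Compute L(b1) = A b1 = <-1, 5, 5> in standard coordinates.
Then write this in D-coordinates: solve for y in y_1 b1 + ... + y_3 b3 = <-1, 5, 5>.
This gives y = <2, 3, 3>, which is column 1 of [L]_D.

<2, 3, 3>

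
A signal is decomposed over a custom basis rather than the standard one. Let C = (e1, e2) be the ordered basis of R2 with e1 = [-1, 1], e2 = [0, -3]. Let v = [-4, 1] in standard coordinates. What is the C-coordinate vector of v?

We seek scalars with c_1 e1 + c_2 e2 = v; equivalently solve M c = v where the columns of M are e1, e2.
System: -c_1 + 0c_2 = -4, c_1 - 3c_2 = 1; solving gives c_1 = 4, c_2 = 1.
Check: 4e1 + e2 = [-4, 1].

[4, 1]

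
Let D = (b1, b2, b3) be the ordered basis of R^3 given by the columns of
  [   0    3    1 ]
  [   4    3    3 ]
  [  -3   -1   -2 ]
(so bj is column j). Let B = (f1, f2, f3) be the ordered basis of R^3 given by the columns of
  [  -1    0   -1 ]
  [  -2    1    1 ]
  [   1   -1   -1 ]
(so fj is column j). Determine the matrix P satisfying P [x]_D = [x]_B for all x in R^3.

Take x = bj: its D-coordinates are the j-th standard unit vector, so P e_j — column j of P — equals [bj]_B.
b1 = -f1 + f2 + f3, giving column 1 = <-1, 1, 1>; repeating for each j gives P = [[-1, -2, -1], [1, 0, 1], [1, -1, 0]].

[[-1, -2, -1], [1, 0, 1], [1, -1, 0]]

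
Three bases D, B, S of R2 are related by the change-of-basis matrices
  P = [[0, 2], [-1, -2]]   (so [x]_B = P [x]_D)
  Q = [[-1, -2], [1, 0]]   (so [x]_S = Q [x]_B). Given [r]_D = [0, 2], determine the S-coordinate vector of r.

Composing the changes, [r]_S = Q P [r]_D.
Q P = [[2, 2], [0, 2]]; applying this to [0, 2] gives [4, 4].

[4, 4]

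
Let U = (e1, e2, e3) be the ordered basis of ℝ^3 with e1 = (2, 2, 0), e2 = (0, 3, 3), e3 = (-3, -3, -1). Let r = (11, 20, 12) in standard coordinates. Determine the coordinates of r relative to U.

Write r = c_1 e1 + ... + c_3 e3 and solve for the c_i.
Gaussian elimination on [M | r] yields c = (1, 3, -3).
Check: e1 + 3e2 - 3e3 = (11, 20, 12).

(1, 3, -3)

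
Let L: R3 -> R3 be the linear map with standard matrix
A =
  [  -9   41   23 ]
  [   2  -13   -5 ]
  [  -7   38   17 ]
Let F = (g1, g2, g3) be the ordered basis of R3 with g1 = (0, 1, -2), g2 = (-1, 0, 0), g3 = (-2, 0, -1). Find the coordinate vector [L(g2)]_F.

Column 2 of [L]_F is the F-coordinate vector of L(g2).
In standard coordinates L(g2) = A g2 = (9, -2, 7).
Converting to F: (9, -2, 7) = -2g1 - 3g2 - 3g3, so the coordinate vector is (-2, -3, -3).

(-2, -3, -3)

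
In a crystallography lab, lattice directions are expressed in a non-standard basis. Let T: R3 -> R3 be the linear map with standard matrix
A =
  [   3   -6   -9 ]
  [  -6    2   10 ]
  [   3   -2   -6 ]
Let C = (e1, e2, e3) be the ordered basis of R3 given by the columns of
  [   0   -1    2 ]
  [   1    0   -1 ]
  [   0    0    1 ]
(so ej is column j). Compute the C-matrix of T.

[[0, 3, -2], [2, -3, 1], [-2, -3, 2]]

The j-th column of [T]_C is [T(ej)]_C.
T(e1) = A e1 = <-6, 2, -2> = 0·e1 + 2e2 - 2e3, so column 1 is <0, 2, -2>.
Repeating for e2, e3 and assembling the columns gives [[0, 3, -2], [2, -3, 1], [-2, -3, 2]].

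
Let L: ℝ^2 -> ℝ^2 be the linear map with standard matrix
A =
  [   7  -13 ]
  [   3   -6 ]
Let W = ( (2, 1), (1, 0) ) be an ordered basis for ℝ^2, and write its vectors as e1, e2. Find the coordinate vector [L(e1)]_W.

(0, 1)

Compute L(e1) = A e1 = (1, 0) in standard coordinates.
Then write this in W-coordinates: solve for y in y_1 e1 + y_2 e2 = (1, 0).
This gives y = (0, 1), which is column 1 of [L]_W.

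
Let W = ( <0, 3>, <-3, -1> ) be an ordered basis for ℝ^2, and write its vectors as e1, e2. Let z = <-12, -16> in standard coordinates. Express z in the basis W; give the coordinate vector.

We seek scalars with c_1 e1 + c_2 e2 = z; equivalently solve M c = z where the columns of M are e1, e2.
System: 0c_1 - 3c_2 = -12, 3c_1 - c_2 = -16; solving gives c_1 = -4, c_2 = 4.
Check: -4e1 + 4e2 = <-12, -16>.

<-4, 4>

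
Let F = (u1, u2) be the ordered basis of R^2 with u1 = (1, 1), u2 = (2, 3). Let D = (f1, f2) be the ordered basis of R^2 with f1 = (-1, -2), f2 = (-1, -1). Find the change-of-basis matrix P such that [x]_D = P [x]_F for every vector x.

[[0, -1], [-1, -1]]

Column j of P is [uj]_D, since P maps F-coordinates to D-coordinates.
Expressing u1 in D: u1 = 0·f1 - f2, so column 1 of P is (0, -1).
Doing the same for each uj gives P = [[0, -1], [-1, -1]].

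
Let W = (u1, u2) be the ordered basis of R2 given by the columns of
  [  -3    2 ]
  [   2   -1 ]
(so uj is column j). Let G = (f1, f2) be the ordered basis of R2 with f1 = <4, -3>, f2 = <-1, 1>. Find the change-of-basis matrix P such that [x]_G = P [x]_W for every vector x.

Column j of P is [uj]_G, since P maps W-coordinates to G-coordinates.
Expressing u1 in G: u1 = -f1 - f2, so column 1 of P is <-1, -1>.
Doing the same for each uj gives P = [[-1, 1], [-1, 2]].

[[-1, 1], [-1, 2]]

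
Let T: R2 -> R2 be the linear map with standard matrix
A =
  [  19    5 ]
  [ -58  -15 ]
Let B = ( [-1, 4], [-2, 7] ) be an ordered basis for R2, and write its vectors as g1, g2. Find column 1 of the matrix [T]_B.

Compute T(g1) = A g1 = [1, -2] in standard coordinates.
Then write this in B-coordinates: solve for y in y_1 g1 + y_2 g2 = [1, -2].
This gives y = [3, -2], which is column 1 of [T]_B.

[3, -2]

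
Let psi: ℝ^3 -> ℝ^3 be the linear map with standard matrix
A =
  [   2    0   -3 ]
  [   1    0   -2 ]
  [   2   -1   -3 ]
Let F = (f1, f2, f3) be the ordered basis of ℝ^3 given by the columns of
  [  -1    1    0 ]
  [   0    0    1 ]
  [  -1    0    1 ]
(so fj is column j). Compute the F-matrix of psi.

[[0, -1, 2], [1, 1, -1], [1, 1, -2]]

The j-th column of [psi]_F is [psi(fj)]_F.
psi(f1) = A f1 = <1, 1, 1> = 0·f1 + f2 + f3, so column 1 is <0, 1, 1>.
Repeating for f2, f3 and assembling the columns gives [[0, -1, 2], [1, 1, -1], [1, 1, -2]].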